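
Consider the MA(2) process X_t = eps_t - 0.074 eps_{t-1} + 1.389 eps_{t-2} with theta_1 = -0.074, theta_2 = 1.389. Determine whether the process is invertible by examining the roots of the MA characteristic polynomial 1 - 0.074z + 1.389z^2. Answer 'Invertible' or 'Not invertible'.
\text{Not invertible}

The MA(q) characteristic polynomial is P(z) = 1 - 0.074z + 1.389z^2.
Invertibility requires all roots to lie outside the unit circle, i.e. |z| > 1 for every root.
Set 1 + (-0.074) z + (1.389) z^2 = 0, i.e. a z^2 + b z + c = 0 with a = 1.389, b = -0.074, c = 1.
Discriminant D = b^2 - 4ac = (-0.074)^2 - 4*(1.389)*1 = 0.005476 - (5.556) = -5.550524.
D < 0, so the roots are the complex-conjugate pair z = (-b +/- i sqrt(-D)) / (2a) = 0.0266 +/- 0.8481i.
For a conjugate pair |z|^2 = z * conj(z) = (product of roots) = c/a = 1/(1.389) = 0.719942, so |z| = sqrt(0.719942) = 0.8485 for both roots.
Moduli of all roots: 0.8485, 0.8485.
All moduli strictly greater than 1? No.
Verdict: Not invertible.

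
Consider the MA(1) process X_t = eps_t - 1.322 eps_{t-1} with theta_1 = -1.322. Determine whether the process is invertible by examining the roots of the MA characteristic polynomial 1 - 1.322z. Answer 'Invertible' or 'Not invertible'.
\text{Not invertible}

The MA(q) characteristic polynomial is P(z) = 1 - 1.322z.
Invertibility requires all roots to lie outside the unit circle, i.e. |z| > 1 for every root.
This is linear in z: 1 + (-1.322) z = 0  =>  z = -1/(-1.322) = 0.75643,  |z| = 0.75643.
Moduli of all roots: 0.7564.
All moduli strictly greater than 1? No.
Verdict: Not invertible.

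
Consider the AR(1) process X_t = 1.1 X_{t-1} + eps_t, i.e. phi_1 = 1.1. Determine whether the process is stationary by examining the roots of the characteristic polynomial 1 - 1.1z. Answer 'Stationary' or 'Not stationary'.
\text{Not stationary}

The AR(p) characteristic polynomial is P(z) = 1 - 1.1z.
Stationarity requires all roots to lie outside the unit circle, i.e. |z| > 1 for every root.
This is linear in z: 1 + (-1.1) z = 0  =>  z = -1/(-1.1) = 0.909091,  |z| = 0.909091.
Moduli of all roots: 0.9091.
All moduli strictly greater than 1? No.
Verdict: Not stationary.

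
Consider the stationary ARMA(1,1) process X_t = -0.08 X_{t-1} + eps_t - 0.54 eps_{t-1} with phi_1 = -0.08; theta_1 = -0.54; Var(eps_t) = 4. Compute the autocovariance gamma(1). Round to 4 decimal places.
\gamma(1) = -2.6038

Multiply the model equation by X_{t-k} and take expectations. With theta_0 = psi_0 = 1 and psi_j the MA(infinity) weights, this gives
  gamma(k) - sum_i phi_i gamma(k-i) = c_k,
  c_k = sigma^2 * sum_{j=k..q} theta_j psi_{j-k}   (c_k = 0 for k > q),
using gamma(-m) = gamma(m).
psi-weights needed (psi_j = theta_j + sum_i phi_i psi_{j-i}):
  psi_1 = theta_1 + phi_1 = -0.54 + (-0.08) = -0.62
Right-hand sides:
  c_0 = sigma^2 (1 + theta_1 psi_1) = 4 * (1 + (-0.54)(-0.62)) = 4 * 1.3348 = 5.3392
  c_1 = sigma^2 theta_1 = 4 * (-0.54) = -2.16
  c_2 = 0
Equations for k = 0 and k = 1 (AR order 1):
  gamma(0) = phi_1 gamma(1) + c_0
  gamma(1) = phi_1 gamma(0) + c_1
Substituting the second into the first: gamma(0) (1 - phi_1^2) = c_0 + phi_1 c_1, so
  gamma(0) = (c_0 + phi_1 c_1) / (1 - phi_1^2) = (5.3392 + (-0.08)(-2.16)) / (1 - (-0.08)^2) = 5.512 / 0.9936 = 5.547504.
  gamma(1) = phi_1 gamma(0) + c_1 = (-0.08)(5.547504) + (-2.16) = -2.6038.
Therefore gamma(1) = -2.6038 (to 4 decimal places).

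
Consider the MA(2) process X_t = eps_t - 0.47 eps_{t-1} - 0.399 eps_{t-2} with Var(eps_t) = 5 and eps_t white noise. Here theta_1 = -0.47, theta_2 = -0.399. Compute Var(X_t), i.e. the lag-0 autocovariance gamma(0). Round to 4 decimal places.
\gamma(0) = 6.9005

For an MA(q) process X_t = eps_t + sum_i theta_i eps_{t-i} with
Var(eps_t) = sigma^2, the variance is
  gamma(0) = sigma^2 * (1 + sum_i theta_i^2).
  sum_i theta_i^2 = (-0.47)^2 + (-0.399)^2 = 0.2209 + 0.159201 = 0.380101.
  gamma(0) = 5 * (1 + 0.380101) = 5 * 1.380101 = 6.900505, which rounds to 6.9005.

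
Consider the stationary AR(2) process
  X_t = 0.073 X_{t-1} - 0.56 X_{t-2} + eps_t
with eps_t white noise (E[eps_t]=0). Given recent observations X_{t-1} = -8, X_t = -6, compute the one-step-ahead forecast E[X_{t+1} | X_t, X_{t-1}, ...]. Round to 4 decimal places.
E[X_{t+1} \mid \mathcal F_t] = 4.0420

For an AR(p) model X_t = c + sum_i phi_i X_{t-i} + eps_t, the
one-step-ahead conditional mean is
  E[X_{t+1} | X_t, ...] = c + sum_i phi_i X_{t+1-i}.
Substitute known values:
  E[X_{t+1} | ...] = (0.073) * (-6) + (-0.56) * (-8)
                   = 4.0420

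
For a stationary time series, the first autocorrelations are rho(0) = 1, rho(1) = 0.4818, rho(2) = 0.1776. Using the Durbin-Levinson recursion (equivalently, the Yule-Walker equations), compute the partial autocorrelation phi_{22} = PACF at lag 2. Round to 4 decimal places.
\phi_{22} = -0.0710

The PACF at lag k is phi_{kk}, the last component of the solution
to the Yule-Walker system G_k phi = r_k where
  (G_k)_{ij} = rho(|i - j|), (r_k)_i = rho(i), i,j = 1..k.
Equivalently, Durbin-Levinson gives phi_{kk} iteratively:
  phi_{11} = rho(1)
  phi_{kk} = [rho(k) - sum_{j=1..k-1} phi_{k-1,j} rho(k-j)]
            / [1 - sum_{j=1..k-1} phi_{k-1,j} rho(j)],
  phi_{k,j} = phi_{k-1,j} - phi_{kk} phi_{k-1,k-j},  j = 1..k-1.
Step k = 1:
  phi_11 = rho(1) = 0.4818.
Step k = 2:
  phi_22 = [rho(2) - phi_11 rho(1)] / [1 - phi_11 rho(1)] = [0.1776 - (0.4818)(0.4818)] / [1 - (0.4818)(0.4818)]
         = -0.05453124 / 0.76786876 = -0.071.
Therefore phi_{22} = -0.0710.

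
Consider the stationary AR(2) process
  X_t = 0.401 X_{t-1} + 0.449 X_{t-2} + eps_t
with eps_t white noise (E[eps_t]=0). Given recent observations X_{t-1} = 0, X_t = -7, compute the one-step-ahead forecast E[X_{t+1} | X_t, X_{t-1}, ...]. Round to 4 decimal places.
E[X_{t+1} \mid \mathcal F_t] = -2.8070

For an AR(p) model X_t = c + sum_i phi_i X_{t-i} + eps_t, the
one-step-ahead conditional mean is
  E[X_{t+1} | X_t, ...] = c + sum_i phi_i X_{t+1-i}.
Substitute known values:
  E[X_{t+1} | ...] = (0.401) * (-7) + (0.449) * (0)
                   = -2.8070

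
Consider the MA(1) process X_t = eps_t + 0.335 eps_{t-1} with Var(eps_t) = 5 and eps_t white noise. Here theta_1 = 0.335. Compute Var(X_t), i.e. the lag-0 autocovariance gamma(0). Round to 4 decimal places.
\gamma(0) = 5.5611

For an MA(q) process X_t = eps_t + sum_i theta_i eps_{t-i} with
Var(eps_t) = sigma^2, the variance is
  gamma(0) = sigma^2 * (1 + sum_i theta_i^2).
  sum_i theta_i^2 = (0.335)^2 = 0.112225.
  gamma(0) = 5 * (1 + 0.112225) = 5 * 1.112225 = 5.561125, which rounds to 5.5611.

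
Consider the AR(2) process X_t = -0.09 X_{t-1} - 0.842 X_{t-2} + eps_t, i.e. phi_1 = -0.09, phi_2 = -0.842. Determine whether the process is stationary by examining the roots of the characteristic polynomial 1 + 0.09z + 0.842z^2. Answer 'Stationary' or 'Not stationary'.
\text{Stationary}

The AR(p) characteristic polynomial is P(z) = 1 + 0.09z + 0.842z^2.
Stationarity requires all roots to lie outside the unit circle, i.e. |z| > 1 for every root.
Set 1 + (0.09) z + (0.842) z^2 = 0, i.e. a z^2 + b z + c = 0 with a = 0.842, b = 0.09, c = 1.
Discriminant D = b^2 - 4ac = (0.09)^2 - 4*(0.842)*1 = 0.0081 - (3.368) = -3.3599.
D < 0, so the roots are the complex-conjugate pair z = (-b +/- i sqrt(-D)) / (2a) = -0.0534 +/- 1.0885i.
For a conjugate pair |z|^2 = z * conj(z) = (product of roots) = c/a = 1/(0.842) = 1.187648, so |z| = sqrt(1.187648) = 1.0898 for both roots.
Moduli of all roots: 1.0898, 1.0898.
All moduli strictly greater than 1? Yes.
Verdict: Stationary.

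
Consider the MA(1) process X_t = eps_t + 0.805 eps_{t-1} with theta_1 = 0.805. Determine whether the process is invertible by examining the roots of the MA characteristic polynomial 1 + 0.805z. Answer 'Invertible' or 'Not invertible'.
\text{Invertible}

The MA(q) characteristic polynomial is P(z) = 1 + 0.805z.
Invertibility requires all roots to lie outside the unit circle, i.e. |z| > 1 for every root.
This is linear in z: 1 + (0.805) z = 0  =>  z = -1/(0.805) = -1.242236,  |z| = 1.242236.
Moduli of all roots: 1.2422.
All moduli strictly greater than 1? Yes.
Verdict: Invertible.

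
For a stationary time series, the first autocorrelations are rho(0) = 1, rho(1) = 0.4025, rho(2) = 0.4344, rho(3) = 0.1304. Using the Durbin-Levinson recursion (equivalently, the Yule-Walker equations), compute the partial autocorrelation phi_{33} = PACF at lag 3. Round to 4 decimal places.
\phi_{33} = -0.1580

The PACF at lag k is phi_{kk}, the last component of the solution
to the Yule-Walker system G_k phi = r_k where
  (G_k)_{ij} = rho(|i - j|), (r_k)_i = rho(i), i,j = 1..k.
Equivalently, Durbin-Levinson gives phi_{kk} iteratively:
  phi_{11} = rho(1)
  phi_{kk} = [rho(k) - sum_{j=1..k-1} phi_{k-1,j} rho(k-j)]
            / [1 - sum_{j=1..k-1} phi_{k-1,j} rho(j)],
  phi_{k,j} = phi_{k-1,j} - phi_{kk} phi_{k-1,k-j},  j = 1..k-1.
Step k = 1:
  phi_11 = rho(1) = 0.4025.
Step k = 2:
  phi_22 = [rho(2) - phi_11 rho(1)] / [1 - phi_11 rho(1)] = [0.4344 - (0.4025)(0.4025)] / [1 - (0.4025)(0.4025)]
         = 0.27239375 / 0.83799375 = 0.325055.
  Update: phi_21 = phi_11 - phi_22 phi_11 = 0.4025 - (0.325055)(0.4025) = 0.271666.
Step k = 3:
  phi_33 = [rho(3) - phi_21 rho(2) - phi_22 rho(1)] / [1 - phi_21 rho(1) - phi_22 rho(2)]
    numerator   = 0.1304 - (0.271666)(0.4344) - (0.325055)(0.4025) = -0.11844599
    denominator = 1 - (0.271666)(0.4025) - (0.325055)(0.4344) = 0.7494509
  phi_33 = -0.11844599 / 0.7494509 = -0.158.
Therefore phi_{33} = -0.1580.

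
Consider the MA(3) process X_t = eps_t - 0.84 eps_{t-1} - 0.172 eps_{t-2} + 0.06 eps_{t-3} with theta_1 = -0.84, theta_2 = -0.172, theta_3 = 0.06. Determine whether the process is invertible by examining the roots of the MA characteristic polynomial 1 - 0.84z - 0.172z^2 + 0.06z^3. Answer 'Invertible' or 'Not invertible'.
\text{Invertible}

The MA(q) characteristic polynomial is P(z) = 1 - 0.84z - 0.172z^2 + 0.06z^3.
Invertibility requires all roots to lie outside the unit circle, i.e. |z| > 1 for every root.
Degree 3: look for a simple real root z0 first, then factor out (1 - z/z0) and solve the remaining quadratic.
Testing z0 = 5: P(5) = 1 + (-0.84)(5) + (-0.172)(5)^2 + (0.06)(5)^3
  = 1 + (-4.2) + (-4.3) + (7.5) = 0.  So z_0 = 5 is a root, |z_0| = 5.
Divide out the factor (1 - 0.2 z) = (1 - z/z0) (since 1/z0 = 0.2):
  P(z) = (1 - 0.2 z)(1 + (-0.64) z + (-0.3) z^2)
  [check: z-coef -0.64 - (0.2) = -0.84; z^2-coef -0.3 - (0.2)(-0.64) = -0.172; z^3-coef -(0.2)(-0.3) = 0.06.]
Remaining roots from the quadratic factor 1 + (-0.64) z + (-0.3) z^2:
  Set 1 + (-0.64) z + (-0.3) z^2 = 0, i.e. a z^2 + b z + c = 0 with a = -0.3, b = -0.64, c = 1.
  Discriminant D = b^2 - 4ac = (-0.64)^2 - 4*(-0.3)*1 = 0.4096 - (-1.2) = 1.6096.
  D >= 0, so the roots are real: z = (-b +/- sqrt(D)) / (2a) = (0.64 +/- 1.2687) / (-0.6).
    z_1 = (0.64 + 1.2687) / (-0.6) = -3.1812,   |z_1| = 3.1812.
    z_2 = (0.64 - 1.2687) / (-0.6) = 1.0478,   |z_2| = 1.0478.
Moduli of all roots: 5.0000, 3.1812, 1.0478.
All moduli strictly greater than 1? Yes.
Verdict: Invertible.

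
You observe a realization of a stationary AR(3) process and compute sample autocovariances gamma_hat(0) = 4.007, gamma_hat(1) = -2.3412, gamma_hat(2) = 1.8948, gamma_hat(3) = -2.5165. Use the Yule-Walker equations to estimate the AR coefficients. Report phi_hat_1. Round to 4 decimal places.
\hat\phi_{1} = -0.3760

The Yule-Walker equations for an AR(p) process read, in matrix form,
  Gamma_p phi = r_p,   with   (Gamma_p)_{ij} = gamma(|i - j|),
                       (r_p)_i = gamma(i),   i,j = 1..p.
Substitute the sample gammas (Toeplitz matrix and right-hand side of size 3):
  Gamma_p = [[4.007, -2.3412, 1.8948], [-2.3412, 4.007, -2.3412], [1.8948, -2.3412, 4.007]]
  r_p     = [-2.3412, 1.8948, -2.5165]
Written out (R1..R3):
  (R1) 4.007 phi_1 - 2.3412 phi_2 + 1.8948 phi_3 = -2.3412
  (R2) -2.3412 phi_1 + 4.007 phi_2 - 2.3412 phi_3 = 1.8948
  (R3) 1.8948 phi_1 - 2.3412 phi_2 + 4.007 phi_3 = -2.5165
Gaussian elimination:
  R2 <- R2 - (-2.3412/4.007) R1 = R2 - (-0.584278) R1:  2.639089 phi_2 - 1.234111 phi_3 = 0.526889
  R3 <- R3 - (1.8948/4.007) R1 = R3 - (0.472872) R1:  -1.234111 phi_2 + 3.111001 phi_3 = -1.409411
  R3 <- R3 - (-1.234111/2.639089) R2 = R3 - (-0.467628) R2:  2.533897 phi_3 = -1.163023
Back-substitution:
  phi_hat_3 = -1.163023 / 2.533897 = -0.458986
  phi_hat_2 = (0.526889 - (-1.234111)(-0.458986)) / 2.639089 = -0.014986
  phi_hat_1 = (-2.3412 - (-2.3412)(-0.014986) - (1.8948)(-0.458986)) / 4.007 = -0.375992
So phi_hat = [-0.3760, -0.0150, -0.4590].
Therefore phi_hat_1 = -0.3760.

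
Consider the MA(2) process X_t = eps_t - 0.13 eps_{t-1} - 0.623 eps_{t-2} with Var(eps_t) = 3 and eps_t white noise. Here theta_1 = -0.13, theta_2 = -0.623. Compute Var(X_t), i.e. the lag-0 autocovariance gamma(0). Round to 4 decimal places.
\gamma(0) = 4.2151

For an MA(q) process X_t = eps_t + sum_i theta_i eps_{t-i} with
Var(eps_t) = sigma^2, the variance is
  gamma(0) = sigma^2 * (1 + sum_i theta_i^2).
  sum_i theta_i^2 = (-0.13)^2 + (-0.623)^2 = 0.0169 + 0.388129 = 0.405029.
  gamma(0) = 3 * (1 + 0.405029) = 3 * 1.405029 = 4.215087, which rounds to 4.2151.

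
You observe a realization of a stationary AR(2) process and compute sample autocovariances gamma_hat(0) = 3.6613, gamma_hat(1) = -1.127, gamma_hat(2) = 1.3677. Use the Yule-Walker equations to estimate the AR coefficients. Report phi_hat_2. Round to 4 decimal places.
\hat\phi_{2} = 0.3080

The Yule-Walker equations for an AR(p) process read, in matrix form,
  Gamma_p phi = r_p,   with   (Gamma_p)_{ij} = gamma(|i - j|),
                       (r_p)_i = gamma(i),   i,j = 1..p.
Substitute the sample gammas (Toeplitz matrix and right-hand side of size 2):
  Gamma_p = [[3.6613, -1.127], [-1.127, 3.6613]]
  r_p     = [-1.127, 1.3677]
Written out:
  3.6613 phi_1 - 1.127 phi_2 = -1.127
  -1.127 phi_1 + 3.6613 phi_2 = 1.3677
Solve by Cramer's rule:
  det = gamma(0)^2 - gamma(1)^2 = (3.6613)^2 - (-1.127)^2 = 13.40511769 - 1.270129 = 12.13498869
  phi_hat_1 = [gamma(1) gamma(0) - gamma(1) gamma(2)] / det = [(-1.127)(3.6613) - (-1.127)(1.3677)] / 12.13498869 = -2.5848872 / 12.13498869 = -0.213
  phi_hat_2 = [gamma(0) gamma(2) - gamma(1)^2] / det = [(3.6613)(1.3677) - (-1.127)^2] / 12.13498869 = 3.73743101 / 12.13498869 = 0.308
So phi_hat = [-0.2130, 0.3080].
Therefore phi_hat_2 = 0.3080.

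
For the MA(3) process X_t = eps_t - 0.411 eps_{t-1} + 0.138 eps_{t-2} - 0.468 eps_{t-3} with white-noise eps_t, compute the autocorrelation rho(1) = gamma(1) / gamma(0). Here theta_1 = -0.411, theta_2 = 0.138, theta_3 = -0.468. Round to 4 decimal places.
\rho(1) = -0.3783

For an MA(q) process with theta_0 = 1, the autocovariance is
  gamma(k) = sigma^2 * sum_{i=0..q-k} theta_i * theta_{i+k},
and rho(k) = gamma(k) / gamma(0). Sigma^2 cancels.
  numerator   = (1)*(-0.411) + (-0.411)*(0.138) + (0.138)*(-0.468) = -0.532302.
  denominator = (1)^2 + (-0.411)^2 + (0.138)^2 + (-0.468)^2 = 1.406989.
  rho(1) = -0.532302 / 1.406989 = -0.3783.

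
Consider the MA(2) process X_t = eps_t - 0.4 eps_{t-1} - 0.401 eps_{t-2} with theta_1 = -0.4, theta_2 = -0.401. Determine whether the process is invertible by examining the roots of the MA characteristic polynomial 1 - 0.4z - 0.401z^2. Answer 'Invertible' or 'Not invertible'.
\text{Invertible}

The MA(q) characteristic polynomial is P(z) = 1 - 0.4z - 0.401z^2.
Invertibility requires all roots to lie outside the unit circle, i.e. |z| > 1 for every root.
Set 1 + (-0.4) z + (-0.401) z^2 = 0, i.e. a z^2 + b z + c = 0 with a = -0.401, b = -0.4, c = 1.
Discriminant D = b^2 - 4ac = (-0.4)^2 - 4*(-0.401)*1 = 0.16 - (-1.604) = 1.764.
D >= 0, so the roots are real: z = (-b +/- sqrt(D)) / (2a) = (0.4 +/- 1.328157) / (-0.802).
  z_1 = (0.4 + 1.328157) / (-0.802) = -2.1548,   |z_1| = 2.1548.
  z_2 = (0.4 - 1.328157) / (-0.802) = 1.1573,   |z_2| = 1.1573.
Moduli of all roots: 2.1548, 1.1573.
All moduli strictly greater than 1? Yes.
Verdict: Invertible.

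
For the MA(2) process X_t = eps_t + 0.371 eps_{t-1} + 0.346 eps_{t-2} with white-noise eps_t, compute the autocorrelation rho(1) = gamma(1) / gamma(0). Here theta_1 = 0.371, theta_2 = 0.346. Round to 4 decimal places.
\rho(1) = 0.3972

For an MA(q) process with theta_0 = 1, the autocovariance is
  gamma(k) = sigma^2 * sum_{i=0..q-k} theta_i * theta_{i+k},
and rho(k) = gamma(k) / gamma(0). Sigma^2 cancels.
  numerator   = (1)*(0.371) + (0.371)*(0.346) = 0.499366.
  denominator = (1)^2 + (0.371)^2 + (0.346)^2 = 1.257357.
  rho(1) = 0.499366 / 1.257357 = 0.3972.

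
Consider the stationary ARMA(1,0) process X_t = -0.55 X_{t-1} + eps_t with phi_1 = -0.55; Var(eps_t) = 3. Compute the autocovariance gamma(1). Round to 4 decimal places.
\gamma(1) = -2.3656

Multiply the model equation by X_{t-k} and take expectations. With theta_0 = psi_0 = 1 and psi_j the MA(infinity) weights, this gives
  gamma(k) - sum_i phi_i gamma(k-i) = c_k,
  c_k = sigma^2 * sum_{j=k..q} theta_j psi_{j-k}   (c_k = 0 for k > q),
using gamma(-m) = gamma(m).
Pure AR (q = 0): c_0 = sigma^2 = 3, c_k = 0 for k >= 1.
Equations for k = 0 and k = 1 (AR order 1):
  gamma(0) = phi_1 gamma(1) + c_0
  gamma(1) = phi_1 gamma(0) + c_1
Substituting the second into the first: gamma(0) (1 - phi_1^2) = c_0 + phi_1 c_1, so
  gamma(0) = c_0 / (1 - phi_1^2) = 3 / (1 - (-0.55)^2) = 3 / 0.6975 = 4.301075.
  gamma(1) = phi_1 gamma(0) = (-0.55)(4.301075) = -2.365591.
Therefore gamma(1) = -2.3656 (to 4 decimal places).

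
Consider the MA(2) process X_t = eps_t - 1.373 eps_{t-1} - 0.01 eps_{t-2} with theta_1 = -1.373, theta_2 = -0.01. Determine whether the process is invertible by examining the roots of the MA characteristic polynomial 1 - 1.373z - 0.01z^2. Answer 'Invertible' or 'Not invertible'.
\text{Not invertible}

The MA(q) characteristic polynomial is P(z) = 1 - 1.373z - 0.01z^2.
Invertibility requires all roots to lie outside the unit circle, i.e. |z| > 1 for every root.
Set 1 + (-1.373) z + (-0.01) z^2 = 0, i.e. a z^2 + b z + c = 0 with a = -0.01, b = -1.373, c = 1.
Discriminant D = b^2 - 4ac = (-1.373)^2 - 4*(-0.01)*1 = 1.885129 - (-0.04) = 1.925129.
D >= 0, so the roots are real: z = (-b +/- sqrt(D)) / (2a) = (1.373 +/- 1.38749) / (-0.02).
  z_1 = (1.373 + 1.38749) / (-0.02) = -138.0245,   |z_1| = 138.0245.
  z_2 = (1.373 - 1.38749) / (-0.02) = 0.7245,   |z_2| = 0.7245.
Moduli of all roots: 138.0245, 0.7245.
All moduli strictly greater than 1? No.
Verdict: Not invertible.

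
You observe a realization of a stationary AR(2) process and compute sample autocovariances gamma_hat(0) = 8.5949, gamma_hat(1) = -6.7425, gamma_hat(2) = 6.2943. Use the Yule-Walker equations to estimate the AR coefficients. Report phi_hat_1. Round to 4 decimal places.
\hat\phi_{1} = -0.5460

The Yule-Walker equations for an AR(p) process read, in matrix form,
  Gamma_p phi = r_p,   with   (Gamma_p)_{ij} = gamma(|i - j|),
                       (r_p)_i = gamma(i),   i,j = 1..p.
Substitute the sample gammas (Toeplitz matrix and right-hand side of size 2):
  Gamma_p = [[8.5949, -6.7425], [-6.7425, 8.5949]]
  r_p     = [-6.7425, 6.2943]
Written out:
  8.5949 phi_1 - 6.7425 phi_2 = -6.7425
  -6.7425 phi_1 + 8.5949 phi_2 = 6.2943
Solve by Cramer's rule:
  det = gamma(0)^2 - gamma(1)^2 = (8.5949)^2 - (-6.7425)^2 = 73.87230601 - 45.46130625 = 28.41099976
  phi_hat_1 = [gamma(1) gamma(0) - gamma(1) gamma(2)] / det = [(-6.7425)(8.5949) - (-6.7425)(6.2943)] / 28.41099976 = -15.5117955 / 28.41099976 = -0.546
  phi_hat_2 = [gamma(0) gamma(2) - gamma(1)^2] / det = [(8.5949)(6.2943) - (-6.7425)^2] / 28.41099976 = 8.63757282 / 28.41099976 = 0.304
So phi_hat = [-0.5460, 0.3040].
Therefore phi_hat_1 = -0.5460.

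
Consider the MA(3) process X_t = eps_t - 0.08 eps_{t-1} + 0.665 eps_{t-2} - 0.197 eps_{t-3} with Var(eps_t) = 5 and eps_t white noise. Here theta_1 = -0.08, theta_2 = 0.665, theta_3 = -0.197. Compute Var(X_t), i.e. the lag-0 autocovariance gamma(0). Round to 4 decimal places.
\gamma(0) = 7.4372

For an MA(q) process X_t = eps_t + sum_i theta_i eps_{t-i} with
Var(eps_t) = sigma^2, the variance is
  gamma(0) = sigma^2 * (1 + sum_i theta_i^2).
  sum_i theta_i^2 = (-0.08)^2 + (0.665)^2 + (-0.197)^2 = 0.0064 + 0.442225 + 0.038809 = 0.487434.
  gamma(0) = 5 * (1 + 0.487434) = 5 * 1.487434 = 7.43717, which rounds to 7.4372.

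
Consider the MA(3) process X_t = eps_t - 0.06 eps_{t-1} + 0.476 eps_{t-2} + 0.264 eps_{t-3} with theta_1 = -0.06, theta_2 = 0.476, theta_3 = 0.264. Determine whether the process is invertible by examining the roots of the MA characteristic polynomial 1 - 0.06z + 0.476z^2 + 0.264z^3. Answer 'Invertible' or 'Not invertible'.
\text{Invertible}

The MA(q) characteristic polynomial is P(z) = 1 - 0.06z + 0.476z^2 + 0.264z^3.
Invertibility requires all roots to lie outside the unit circle, i.e. |z| > 1 for every root.
Degree 3: look for a simple real root z0 first, then factor out (1 - z/z0) and solve the remaining quadratic.
Testing z0 = -2.5: P(-2.5) = 1 + (-0.06)(-2.5) + (0.476)(-2.5)^2 + (0.264)(-2.5)^3
  = 1 + (0.15) + (2.975) + (-4.125) = 0.  So z_0 = -2.5 is a root, |z_0| = 2.5.
Divide out the factor (1 + 0.4 z) = (1 - z/z0) (since 1/z0 = -0.4):
  P(z) = (1 + 0.4 z)(1 + (-0.46) z + (0.66) z^2)
  [check: z-coef -0.46 - (-0.4) = -0.06; z^2-coef 0.66 - (-0.4)(-0.46) = 0.476; z^3-coef -(-0.4)(0.66) = 0.264.]
Remaining roots from the quadratic factor 1 + (-0.46) z + (0.66) z^2:
  Set 1 + (-0.46) z + (0.66) z^2 = 0, i.e. a z^2 + b z + c = 0 with a = 0.66, b = -0.46, c = 1.
  Discriminant D = b^2 - 4ac = (-0.46)^2 - 4*(0.66)*1 = 0.2116 - (2.64) = -2.4284.
  D < 0, so the roots are the complex-conjugate pair z = (-b +/- i sqrt(-D)) / (2a) = 0.3485 +/- 1.1806i.
  For a conjugate pair |z|^2 = z * conj(z) = (product of roots) = c/a = 1/(0.66) = 1.515152, so |z| = sqrt(1.515152) = 1.2309 for both roots.
Moduli of all roots: 2.5000, 1.2309, 1.2309.
All moduli strictly greater than 1? Yes.
Verdict: Invertible.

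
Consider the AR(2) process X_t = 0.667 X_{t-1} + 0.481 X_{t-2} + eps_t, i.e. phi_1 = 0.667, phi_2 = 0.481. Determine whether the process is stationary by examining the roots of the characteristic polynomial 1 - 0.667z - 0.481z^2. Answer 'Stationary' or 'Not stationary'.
\text{Not stationary}

The AR(p) characteristic polynomial is P(z) = 1 - 0.667z - 0.481z^2.
Stationarity requires all roots to lie outside the unit circle, i.e. |z| > 1 for every root.
Set 1 + (-0.667) z + (-0.481) z^2 = 0, i.e. a z^2 + b z + c = 0 with a = -0.481, b = -0.667, c = 1.
Discriminant D = b^2 - 4ac = (-0.667)^2 - 4*(-0.481)*1 = 0.444889 - (-1.924) = 2.368889.
D >= 0, so the roots are real: z = (-b +/- sqrt(D)) / (2a) = (0.667 +/- 1.53912) / (-0.962).
  z_1 = (0.667 + 1.53912) / (-0.962) = -2.2933,   |z_1| = 2.2933.
  z_2 = (0.667 - 1.53912) / (-0.962) = 0.9066,   |z_2| = 0.9066.
Moduli of all roots: 2.2933, 0.9066.
All moduli strictly greater than 1? No.
Verdict: Not stationary.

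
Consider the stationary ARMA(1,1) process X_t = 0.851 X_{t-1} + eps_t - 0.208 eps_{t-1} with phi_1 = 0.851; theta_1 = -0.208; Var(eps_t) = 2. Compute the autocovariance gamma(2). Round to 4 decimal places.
\gamma(2) = 3.2657

Multiply the model equation by X_{t-k} and take expectations. With theta_0 = psi_0 = 1 and psi_j the MA(infinity) weights, this gives
  gamma(k) - sum_i phi_i gamma(k-i) = c_k,
  c_k = sigma^2 * sum_{j=k..q} theta_j psi_{j-k}   (c_k = 0 for k > q),
using gamma(-m) = gamma(m).
psi-weights needed (psi_j = theta_j + sum_i phi_i psi_{j-i}):
  psi_1 = theta_1 + phi_1 = -0.208 + (0.851) = 0.643
Right-hand sides:
  c_0 = sigma^2 (1 + theta_1 psi_1) = 2 * (1 + (-0.208)(0.643)) = 2 * 0.866256 = 1.732512
  c_1 = sigma^2 theta_1 = 2 * (-0.208) = -0.416
  c_2 = 0
Equations for k = 0 and k = 1 (AR order 1):
  gamma(0) = phi_1 gamma(1) + c_0
  gamma(1) = phi_1 gamma(0) + c_1
Substituting the second into the first: gamma(0) (1 - phi_1^2) = c_0 + phi_1 c_1, so
  gamma(0) = (c_0 + phi_1 c_1) / (1 - phi_1^2) = (1.732512 + (0.851)(-0.416)) / (1 - (0.851)^2) = 1.378496 / 0.275799 = 4.998191.
  gamma(1) = phi_1 gamma(0) + c_1 = (0.851)(4.998191) + (-0.416) = 3.83746.
For k = 2 (> q): gamma(2) = phi_1 gamma(1) = (0.851)(3.83746) = 3.265679.
Therefore gamma(2) = 3.2657 (to 4 decimal places).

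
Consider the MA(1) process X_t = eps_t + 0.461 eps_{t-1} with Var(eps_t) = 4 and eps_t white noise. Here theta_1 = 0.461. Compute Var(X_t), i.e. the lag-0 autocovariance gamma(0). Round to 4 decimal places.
\gamma(0) = 4.8501

For an MA(q) process X_t = eps_t + sum_i theta_i eps_{t-i} with
Var(eps_t) = sigma^2, the variance is
  gamma(0) = sigma^2 * (1 + sum_i theta_i^2).
  sum_i theta_i^2 = (0.461)^2 = 0.212521.
  gamma(0) = 4 * (1 + 0.212521) = 4 * 1.212521 = 4.850084, which rounds to 4.8501.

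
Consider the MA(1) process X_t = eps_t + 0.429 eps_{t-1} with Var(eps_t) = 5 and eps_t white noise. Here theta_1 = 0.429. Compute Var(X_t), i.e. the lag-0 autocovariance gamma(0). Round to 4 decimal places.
\gamma(0) = 5.9202

For an MA(q) process X_t = eps_t + sum_i theta_i eps_{t-i} with
Var(eps_t) = sigma^2, the variance is
  gamma(0) = sigma^2 * (1 + sum_i theta_i^2).
  sum_i theta_i^2 = (0.429)^2 = 0.184041.
  gamma(0) = 5 * (1 + 0.184041) = 5 * 1.184041 = 5.920205, which rounds to 5.9202.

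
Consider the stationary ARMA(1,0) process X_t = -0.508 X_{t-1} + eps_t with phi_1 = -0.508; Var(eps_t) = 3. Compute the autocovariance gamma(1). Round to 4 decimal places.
\gamma(1) = -2.0541

Multiply the model equation by X_{t-k} and take expectations. With theta_0 = psi_0 = 1 and psi_j the MA(infinity) weights, this gives
  gamma(k) - sum_i phi_i gamma(k-i) = c_k,
  c_k = sigma^2 * sum_{j=k..q} theta_j psi_{j-k}   (c_k = 0 for k > q),
using gamma(-m) = gamma(m).
Pure AR (q = 0): c_0 = sigma^2 = 3, c_k = 0 for k >= 1.
Equations for k = 0 and k = 1 (AR order 1):
  gamma(0) = phi_1 gamma(1) + c_0
  gamma(1) = phi_1 gamma(0) + c_1
Substituting the second into the first: gamma(0) (1 - phi_1^2) = c_0 + phi_1 c_1, so
  gamma(0) = c_0 / (1 - phi_1^2) = 3 / (1 - (-0.508)^2) = 3 / 0.741936 = 4.043475.
  gamma(1) = phi_1 gamma(0) = (-0.508)(4.043475) = -2.054086.
Therefore gamma(1) = -2.0541 (to 4 decimal places).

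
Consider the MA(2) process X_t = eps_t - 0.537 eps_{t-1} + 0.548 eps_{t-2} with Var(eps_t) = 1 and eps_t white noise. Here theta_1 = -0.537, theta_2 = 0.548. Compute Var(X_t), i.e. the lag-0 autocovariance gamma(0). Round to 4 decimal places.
\gamma(0) = 1.5887

For an MA(q) process X_t = eps_t + sum_i theta_i eps_{t-i} with
Var(eps_t) = sigma^2, the variance is
  gamma(0) = sigma^2 * (1 + sum_i theta_i^2).
  sum_i theta_i^2 = (-0.537)^2 + (0.548)^2 = 0.288369 + 0.300304 = 0.588673.
  gamma(0) = 1 * (1 + 0.588673) = 1 * 1.588673 = 1.588673, which rounds to 1.5887.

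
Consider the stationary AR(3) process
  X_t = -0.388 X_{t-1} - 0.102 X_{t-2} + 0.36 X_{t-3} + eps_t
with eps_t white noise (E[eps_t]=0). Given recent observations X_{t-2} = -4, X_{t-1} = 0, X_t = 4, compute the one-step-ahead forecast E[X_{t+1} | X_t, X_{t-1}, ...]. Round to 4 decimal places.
E[X_{t+1} \mid \mathcal F_t] = -2.9920

For an AR(p) model X_t = c + sum_i phi_i X_{t-i} + eps_t, the
one-step-ahead conditional mean is
  E[X_{t+1} | X_t, ...] = c + sum_i phi_i X_{t+1-i}.
Substitute known values:
  E[X_{t+1} | ...] = (-0.388) * (4) + (-0.102) * (0) + (0.36) * (-4)
                   = -2.9920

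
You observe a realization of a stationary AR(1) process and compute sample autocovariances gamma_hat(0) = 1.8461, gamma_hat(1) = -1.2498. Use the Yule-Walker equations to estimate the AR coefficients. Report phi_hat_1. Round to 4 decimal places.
\hat\phi_{1} = -0.6770

The Yule-Walker equations for an AR(p) process read, in matrix form,
  Gamma_p phi = r_p,   with   (Gamma_p)_{ij} = gamma(|i - j|),
                       (r_p)_i = gamma(i),   i,j = 1..p.
Substitute the sample gammas (Toeplitz matrix and right-hand side of size 1):
  Gamma_p = [[1.8461]]
  r_p     = [-1.2498]
With p = 1 this is the single equation gamma(0) phi_1 = gamma(1):
  phi_hat_1 = gamma(1) / gamma(0) = -1.2498 / 1.8461 = -0.6770.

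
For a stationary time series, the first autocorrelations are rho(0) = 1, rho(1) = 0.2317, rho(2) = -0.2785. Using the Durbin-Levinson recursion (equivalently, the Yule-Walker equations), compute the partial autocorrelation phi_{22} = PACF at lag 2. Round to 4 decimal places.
\phi_{22} = -0.3510

The PACF at lag k is phi_{kk}, the last component of the solution
to the Yule-Walker system G_k phi = r_k where
  (G_k)_{ij} = rho(|i - j|), (r_k)_i = rho(i), i,j = 1..k.
Equivalently, Durbin-Levinson gives phi_{kk} iteratively:
  phi_{11} = rho(1)
  phi_{kk} = [rho(k) - sum_{j=1..k-1} phi_{k-1,j} rho(k-j)]
            / [1 - sum_{j=1..k-1} phi_{k-1,j} rho(j)],
  phi_{k,j} = phi_{k-1,j} - phi_{kk} phi_{k-1,k-j},  j = 1..k-1.
Step k = 1:
  phi_11 = rho(1) = 0.2317.
Step k = 2:
  phi_22 = [rho(2) - phi_11 rho(1)] / [1 - phi_11 rho(1)] = [-0.2785 - (0.2317)(0.2317)] / [1 - (0.2317)(0.2317)]
         = -0.33218489 / 0.94631511 = -0.351.
Therefore phi_{22} = -0.3510.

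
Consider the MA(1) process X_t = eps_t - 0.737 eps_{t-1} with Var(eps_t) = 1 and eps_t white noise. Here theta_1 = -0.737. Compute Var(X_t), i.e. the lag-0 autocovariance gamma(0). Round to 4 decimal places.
\gamma(0) = 1.5432

For an MA(q) process X_t = eps_t + sum_i theta_i eps_{t-i} with
Var(eps_t) = sigma^2, the variance is
  gamma(0) = sigma^2 * (1 + sum_i theta_i^2).
  sum_i theta_i^2 = (-0.737)^2 = 0.543169.
  gamma(0) = 1 * (1 + 0.543169) = 1 * 1.543169 = 1.543169, which rounds to 1.5432.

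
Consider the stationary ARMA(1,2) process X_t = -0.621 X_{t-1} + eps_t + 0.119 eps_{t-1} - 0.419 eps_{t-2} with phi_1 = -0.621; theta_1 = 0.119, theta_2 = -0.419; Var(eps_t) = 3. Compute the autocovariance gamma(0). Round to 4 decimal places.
\gamma(0) = 3.8122

Multiply the model equation by X_{t-k} and take expectations. With theta_0 = psi_0 = 1 and psi_j the MA(infinity) weights, this gives
  gamma(k) - sum_i phi_i gamma(k-i) = c_k,
  c_k = sigma^2 * sum_{j=k..q} theta_j psi_{j-k}   (c_k = 0 for k > q),
using gamma(-m) = gamma(m).
psi-weights needed (psi_j = theta_j + sum_i phi_i psi_{j-i}):
  psi_1 = theta_1 + phi_1 = 0.119 + (-0.621) = -0.502
  psi_2 = theta_2 + phi_1 psi_1 = -0.419 + (-0.621)(-0.502) = -0.107258
Right-hand sides:
  c_0 = sigma^2 (1 + theta_1 psi_1 + theta_2 psi_2) = 3 * (1 + (0.119)(-0.502) + (-0.419)(-0.107258)) = 3 * 0.985203 = 2.955609
  c_1 = sigma^2 (theta_1 + theta_2 psi_1) = 3 * (0.119 + (-0.419)(-0.502)) = 0.988014
  c_2 = sigma^2 theta_2 = 3 * (-0.419) = -1.257
Equations for k = 0 and k = 1 (AR order 1):
  gamma(0) = phi_1 gamma(1) + c_0
  gamma(1) = phi_1 gamma(0) + c_1
Substituting the second into the first: gamma(0) (1 - phi_1^2) = c_0 + phi_1 c_1, so
  gamma(0) = (c_0 + phi_1 c_1) / (1 - phi_1^2) = (2.955609 + (-0.621)(0.988014)) / (1 - (-0.621)^2) = 2.342053 / 0.614359 = 3.812189.
Therefore gamma(0) = 3.8122 (to 4 decimal places).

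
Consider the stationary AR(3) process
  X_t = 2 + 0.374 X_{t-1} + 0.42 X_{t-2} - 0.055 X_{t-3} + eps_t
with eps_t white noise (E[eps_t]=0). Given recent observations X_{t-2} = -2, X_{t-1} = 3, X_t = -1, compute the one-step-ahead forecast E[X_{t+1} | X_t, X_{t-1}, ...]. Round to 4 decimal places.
E[X_{t+1} \mid \mathcal F_t] = 2.9960

For an AR(p) model X_t = c + sum_i phi_i X_{t-i} + eps_t, the
one-step-ahead conditional mean is
  E[X_{t+1} | X_t, ...] = c + sum_i phi_i X_{t+1-i}.
Substitute known values:
  E[X_{t+1} | ...] = 2 + (0.374) * (-1) + (0.42) * (3) + (-0.055) * (-2)
                   = 2.9960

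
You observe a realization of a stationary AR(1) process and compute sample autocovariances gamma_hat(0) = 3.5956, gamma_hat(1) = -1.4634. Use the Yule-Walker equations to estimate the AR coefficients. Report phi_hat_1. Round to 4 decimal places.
\hat\phi_{1} = -0.4070

The Yule-Walker equations for an AR(p) process read, in matrix form,
  Gamma_p phi = r_p,   with   (Gamma_p)_{ij} = gamma(|i - j|),
                       (r_p)_i = gamma(i),   i,j = 1..p.
Substitute the sample gammas (Toeplitz matrix and right-hand side of size 1):
  Gamma_p = [[3.5956]]
  r_p     = [-1.4634]
With p = 1 this is the single equation gamma(0) phi_1 = gamma(1):
  phi_hat_1 = gamma(1) / gamma(0) = -1.4634 / 3.5956 = -0.4070.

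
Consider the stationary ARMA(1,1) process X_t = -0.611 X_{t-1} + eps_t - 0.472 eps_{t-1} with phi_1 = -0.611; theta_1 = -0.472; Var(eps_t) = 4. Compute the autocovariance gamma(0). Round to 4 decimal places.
\gamma(0) = 11.4864

Multiply the model equation by X_{t-k} and take expectations. With theta_0 = psi_0 = 1 and psi_j the MA(infinity) weights, this gives
  gamma(k) - sum_i phi_i gamma(k-i) = c_k,
  c_k = sigma^2 * sum_{j=k..q} theta_j psi_{j-k}   (c_k = 0 for k > q),
using gamma(-m) = gamma(m).
psi-weights needed (psi_j = theta_j + sum_i phi_i psi_{j-i}):
  psi_1 = theta_1 + phi_1 = -0.472 + (-0.611) = -1.083
Right-hand sides:
  c_0 = sigma^2 (1 + theta_1 psi_1) = 4 * (1 + (-0.472)(-1.083)) = 4 * 1.511176 = 6.044704
  c_1 = sigma^2 theta_1 = 4 * (-0.472) = -1.888
  c_2 = 0
Equations for k = 0 and k = 1 (AR order 1):
  gamma(0) = phi_1 gamma(1) + c_0
  gamma(1) = phi_1 gamma(0) + c_1
Substituting the second into the first: gamma(0) (1 - phi_1^2) = c_0 + phi_1 c_1, so
  gamma(0) = (c_0 + phi_1 c_1) / (1 - phi_1^2) = (6.044704 + (-0.611)(-1.888)) / (1 - (-0.611)^2) = 7.198272 / 0.626679 = 11.486378.
Therefore gamma(0) = 11.4864 (to 4 decimal places).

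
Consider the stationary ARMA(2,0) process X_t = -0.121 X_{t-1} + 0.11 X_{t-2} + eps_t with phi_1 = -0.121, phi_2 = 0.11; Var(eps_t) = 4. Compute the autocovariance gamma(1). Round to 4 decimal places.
\gamma(1) = -0.5608

Multiply the model equation by X_{t-k} and take expectations. With theta_0 = psi_0 = 1 and psi_j the MA(infinity) weights, this gives
  gamma(k) - sum_i phi_i gamma(k-i) = c_k,
  c_k = sigma^2 * sum_{j=k..q} theta_j psi_{j-k}   (c_k = 0 for k > q),
using gamma(-m) = gamma(m).
Pure AR (q = 0): c_0 = sigma^2 = 4, c_k = 0 for k >= 1.
Equations for k = 0, 1, 2 (AR order 2, c_2 = 0):
  (E0) gamma(0) = phi_1 gamma(1) + phi_2 gamma(2) + c_0
  (E1) gamma(1) = phi_1 gamma(0) + phi_2 gamma(1) + c_1
  (E2) gamma(2) = phi_1 gamma(1) + phi_2 gamma(0)
From (E1): gamma(1) = A gamma(0) + B with
  A = phi_1 / (1 - phi_2) = -0.121 / 0.89 = -0.135955,   B = c_1 / (1 - phi_2) = 0 / 0.89 = 0.
Insert (E2) into (E0): gamma(0) (1 - phi_2^2) = phi_1 (1 + phi_2) gamma(1) + c_0.
  phi_1 (1 + phi_2) = (-0.121)(1.11) = -0.13431,   1 - phi_2^2 = 0.9879.
Replace gamma(1) by A gamma(0) + B and collect gamma(0):
  gamma(0) [0.9879 - (-0.13431)(-0.135955)] = c_0 = 4
  gamma(0) * 0.96964 = 4
  gamma(0) = 4 / 0.96964 = 4.125243.
  gamma(1) = A gamma(0) = (-0.135955)(4.125243) = -0.560848.
Therefore gamma(1) = -0.5608 (to 4 decimal places).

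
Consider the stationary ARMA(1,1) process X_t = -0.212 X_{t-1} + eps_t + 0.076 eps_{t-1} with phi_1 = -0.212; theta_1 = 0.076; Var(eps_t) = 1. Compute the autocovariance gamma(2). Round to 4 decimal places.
\gamma(2) = 0.0297

Multiply the model equation by X_{t-k} and take expectations. With theta_0 = psi_0 = 1 and psi_j the MA(infinity) weights, this gives
  gamma(k) - sum_i phi_i gamma(k-i) = c_k,
  c_k = sigma^2 * sum_{j=k..q} theta_j psi_{j-k}   (c_k = 0 for k > q),
using gamma(-m) = gamma(m).
psi-weights needed (psi_j = theta_j + sum_i phi_i psi_{j-i}):
  psi_1 = theta_1 + phi_1 = 0.076 + (-0.212) = -0.136
Right-hand sides:
  c_0 = sigma^2 (1 + theta_1 psi_1) = 1 * (1 + (0.076)(-0.136)) = 1 * 0.989664 = 0.989664
  c_1 = sigma^2 theta_1 = 1 * (0.076) = 0.076
  c_2 = 0
Equations for k = 0 and k = 1 (AR order 1):
  gamma(0) = phi_1 gamma(1) + c_0
  gamma(1) = phi_1 gamma(0) + c_1
Substituting the second into the first: gamma(0) (1 - phi_1^2) = c_0 + phi_1 c_1, so
  gamma(0) = (c_0 + phi_1 c_1) / (1 - phi_1^2) = (0.989664 + (-0.212)(0.076)) / (1 - (-0.212)^2) = 0.973552 / 0.955056 = 1.019366.
  gamma(1) = phi_1 gamma(0) + c_1 = (-0.212)(1.019366) + (0.076) = -0.140106.
For k = 2 (> q): gamma(2) = phi_1 gamma(1) = (-0.212)(-0.140106) = 0.029702.
Therefore gamma(2) = 0.0297 (to 4 decimal places).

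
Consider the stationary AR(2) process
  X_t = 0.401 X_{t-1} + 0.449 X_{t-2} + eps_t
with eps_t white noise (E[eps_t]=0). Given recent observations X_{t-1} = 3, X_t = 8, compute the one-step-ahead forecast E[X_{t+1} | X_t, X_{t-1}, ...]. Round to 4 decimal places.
E[X_{t+1} \mid \mathcal F_t] = 4.5550

For an AR(p) model X_t = c + sum_i phi_i X_{t-i} + eps_t, the
one-step-ahead conditional mean is
  E[X_{t+1} | X_t, ...] = c + sum_i phi_i X_{t+1-i}.
Substitute known values:
  E[X_{t+1} | ...] = (0.401) * (8) + (0.449) * (3)
                   = 4.5550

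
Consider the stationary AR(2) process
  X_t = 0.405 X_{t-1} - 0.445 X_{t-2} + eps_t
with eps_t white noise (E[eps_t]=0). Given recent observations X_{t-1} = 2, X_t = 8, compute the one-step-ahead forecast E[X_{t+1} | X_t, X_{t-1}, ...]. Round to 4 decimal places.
E[X_{t+1} \mid \mathcal F_t] = 2.3500

For an AR(p) model X_t = c + sum_i phi_i X_{t-i} + eps_t, the
one-step-ahead conditional mean is
  E[X_{t+1} | X_t, ...] = c + sum_i phi_i X_{t+1-i}.
Substitute known values:
  E[X_{t+1} | ...] = (0.405) * (8) + (-0.445) * (2)
                   = 2.3500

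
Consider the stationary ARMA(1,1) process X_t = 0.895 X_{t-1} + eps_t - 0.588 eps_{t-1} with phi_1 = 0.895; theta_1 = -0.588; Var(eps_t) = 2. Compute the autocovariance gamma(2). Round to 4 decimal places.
\gamma(2) = 1.3084

Multiply the model equation by X_{t-k} and take expectations. With theta_0 = psi_0 = 1 and psi_j the MA(infinity) weights, this gives
  gamma(k) - sum_i phi_i gamma(k-i) = c_k,
  c_k = sigma^2 * sum_{j=k..q} theta_j psi_{j-k}   (c_k = 0 for k > q),
using gamma(-m) = gamma(m).
psi-weights needed (psi_j = theta_j + sum_i phi_i psi_{j-i}):
  psi_1 = theta_1 + phi_1 = -0.588 + (0.895) = 0.307
Right-hand sides:
  c_0 = sigma^2 (1 + theta_1 psi_1) = 2 * (1 + (-0.588)(0.307)) = 2 * 0.819484 = 1.638968
  c_1 = sigma^2 theta_1 = 2 * (-0.588) = -1.176
  c_2 = 0
Equations for k = 0 and k = 1 (AR order 1):
  gamma(0) = phi_1 gamma(1) + c_0
  gamma(1) = phi_1 gamma(0) + c_1
Substituting the second into the first: gamma(0) (1 - phi_1^2) = c_0 + phi_1 c_1, so
  gamma(0) = (c_0 + phi_1 c_1) / (1 - phi_1^2) = (1.638968 + (0.895)(-1.176)) / (1 - (0.895)^2) = 0.586448 / 0.198975 = 2.947345.
  gamma(1) = phi_1 gamma(0) + c_1 = (0.895)(2.947345) + (-1.176) = 1.461874.
For k = 2 (> q): gamma(2) = phi_1 gamma(1) = (0.895)(1.461874) = 1.308377.
Therefore gamma(2) = 1.3084 (to 4 decimal places).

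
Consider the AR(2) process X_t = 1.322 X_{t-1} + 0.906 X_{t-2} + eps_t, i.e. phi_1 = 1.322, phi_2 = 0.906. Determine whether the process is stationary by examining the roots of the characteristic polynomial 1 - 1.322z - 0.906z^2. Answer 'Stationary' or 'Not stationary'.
\text{Not stationary}

The AR(p) characteristic polynomial is P(z) = 1 - 1.322z - 0.906z^2.
Stationarity requires all roots to lie outside the unit circle, i.e. |z| > 1 for every root.
Set 1 + (-1.322) z + (-0.906) z^2 = 0, i.e. a z^2 + b z + c = 0 with a = -0.906, b = -1.322, c = 1.
Discriminant D = b^2 - 4ac = (-1.322)^2 - 4*(-0.906)*1 = 1.747684 - (-3.624) = 5.371684.
D >= 0, so the roots are real: z = (-b +/- sqrt(D)) / (2a) = (1.322 +/- 2.317689) / (-1.812).
  z_1 = (1.322 + 2.317689) / (-1.812) = -2.0087,   |z_1| = 2.0087.
  z_2 = (1.322 - 2.317689) / (-1.812) = 0.5495,   |z_2| = 0.5495.
Moduli of all roots: 2.0087, 0.5495.
All moduli strictly greater than 1? No.
Verdict: Not stationary.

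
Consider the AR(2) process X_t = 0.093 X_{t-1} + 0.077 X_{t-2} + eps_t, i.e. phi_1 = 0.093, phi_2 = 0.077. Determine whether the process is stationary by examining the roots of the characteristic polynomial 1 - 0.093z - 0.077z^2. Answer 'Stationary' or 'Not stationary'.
\text{Stationary}

The AR(p) characteristic polynomial is P(z) = 1 - 0.093z - 0.077z^2.
Stationarity requires all roots to lie outside the unit circle, i.e. |z| > 1 for every root.
Set 1 + (-0.093) z + (-0.077) z^2 = 0, i.e. a z^2 + b z + c = 0 with a = -0.077, b = -0.093, c = 1.
Discriminant D = b^2 - 4ac = (-0.093)^2 - 4*(-0.077)*1 = 0.008649 - (-0.308) = 0.316649.
D >= 0, so the roots are real: z = (-b +/- sqrt(D)) / (2a) = (0.093 +/- 0.562716) / (-0.154).
  z_1 = (0.093 + 0.562716) / (-0.154) = -4.2579,   |z_1| = 4.2579.
  z_2 = (0.093 - 0.562716) / (-0.154) = 3.0501,   |z_2| = 3.0501.
Moduli of all roots: 4.2579, 3.0501.
All moduli strictly greater than 1? Yes.
Verdict: Stationary.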